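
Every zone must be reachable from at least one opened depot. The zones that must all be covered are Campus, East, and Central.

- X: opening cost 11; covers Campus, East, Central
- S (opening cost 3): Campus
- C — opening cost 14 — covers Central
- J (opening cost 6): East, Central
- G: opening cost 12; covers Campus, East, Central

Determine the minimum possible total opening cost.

This is a weighted set-cover instance.
Choose S and J: together they cover Campus, East, Central — every zone.
Total opening cost: 3 + 6 = 9.
No cover costs less than 9.

9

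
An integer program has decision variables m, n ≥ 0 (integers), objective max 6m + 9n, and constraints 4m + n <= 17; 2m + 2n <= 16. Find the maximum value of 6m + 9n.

72

(m,n)=(0,8): 4·0+1·8=8≤17, 2·0+2·8=16≤16, objective 72.
(m,n)=(1,7): 4·1+1·7=11≤17, 2·1+2·7=16≤16, objective 69.
(m,n)=(0,7): 4·0+1·7=7≤17, 2·0+2·7=14≤16, objective 63.
The best lattice point is (0,8), giving 72.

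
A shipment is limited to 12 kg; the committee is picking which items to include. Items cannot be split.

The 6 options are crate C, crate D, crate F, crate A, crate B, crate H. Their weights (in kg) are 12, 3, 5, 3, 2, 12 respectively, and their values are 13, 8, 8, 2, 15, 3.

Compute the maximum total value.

Take crate D, crate F, and crate B: weight 3 + 5 + 2 = 10 ≤ 12, value 8 + 8 + 15 = 31.
No other feasible combination does better.

31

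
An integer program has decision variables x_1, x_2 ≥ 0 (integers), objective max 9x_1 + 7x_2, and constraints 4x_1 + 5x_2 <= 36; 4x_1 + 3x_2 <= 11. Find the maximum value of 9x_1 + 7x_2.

25

(x_1,x_2)=(2,1) is feasible, giving 25.
(x_1,x_2)=(1,2) is feasible, giving 23.
(x_1,x_2)=(0,3) is feasible, giving 21.
The best lattice point is (2,1), giving 25.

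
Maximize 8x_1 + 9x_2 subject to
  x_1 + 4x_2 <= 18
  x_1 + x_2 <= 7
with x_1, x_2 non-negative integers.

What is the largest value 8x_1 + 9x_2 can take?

59

(x_1,x_2)=(4,3): 1·4+4·3=16≤18, 1·4+1·3=7≤7, objective 59.
(x_1,x_2)=(5,2): 1·5+4·2=13≤18, 1·5+1·2=7≤7, objective 58.
(x_1,x_2)=(2,4): 1·2+4·4=18≤18, 1·2+1·4=6≤7, objective 52.
The best lattice point is (4,3), giving 59.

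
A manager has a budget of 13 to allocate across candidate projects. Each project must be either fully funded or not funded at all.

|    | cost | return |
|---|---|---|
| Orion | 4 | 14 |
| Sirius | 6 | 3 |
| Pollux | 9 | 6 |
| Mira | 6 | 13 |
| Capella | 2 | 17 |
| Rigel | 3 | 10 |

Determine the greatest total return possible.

44

Allowing fractional choices, the relaxed optimum would be about 49.7, but projects are indivisible.
Orion + Capella + Rigel: cost 4 + 2 + 3 = 9 ≤ 13, return 14 + 17 + 10 = 41.
Mira + Capella + Rigel: cost 6 + 2 + 3 = 11 ≤ 13, return 13 + 17 + 10 = 40.
Orion + Mira + Capella: cost 4 + 6 + 2 = 12 ≤ 13, return 14 + 13 + 17 = 44.
Best is Orion, Mira, and Capella with total return 44.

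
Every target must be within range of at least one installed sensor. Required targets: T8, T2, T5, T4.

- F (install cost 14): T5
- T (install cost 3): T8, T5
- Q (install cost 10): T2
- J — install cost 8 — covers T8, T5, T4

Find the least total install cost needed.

18

The greedy cost-per-new-target heuristic would pick T, J, and Q for 21, but a cheaper cover exists.
Choose Q and J: together they cover T8, T2, T5, T4 — every target.
Total install cost: 10 + 8 = 18.
No cover costs less than 18.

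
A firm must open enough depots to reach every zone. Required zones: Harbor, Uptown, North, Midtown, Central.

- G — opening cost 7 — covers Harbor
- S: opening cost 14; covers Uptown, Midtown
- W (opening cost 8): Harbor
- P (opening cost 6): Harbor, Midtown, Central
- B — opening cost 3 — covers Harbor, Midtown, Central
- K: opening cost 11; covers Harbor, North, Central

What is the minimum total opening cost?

25

The greedy cost-per-new-zone heuristic would pick B, K, and S for 28, but a cheaper cover exists.
Choose S and K: together they cover Harbor, Uptown, North, Midtown, Central — every zone.
Total opening cost: 14 + 11 = 25.
No cover costs less than 25.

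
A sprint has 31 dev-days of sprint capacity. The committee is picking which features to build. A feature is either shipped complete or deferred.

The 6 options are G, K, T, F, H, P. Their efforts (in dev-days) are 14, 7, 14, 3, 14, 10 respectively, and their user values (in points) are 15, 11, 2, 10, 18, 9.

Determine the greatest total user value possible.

Allowing fractional choices, the relaxed optimum would be about 46.5, but features are indivisible.
G + F + H: effort 14 + 3 + 14 = 31 ≤ 31, user value 15 + 10 + 18 = 43.
K + F + H: effort 7 + 3 + 14 = 24 ≤ 31, user value 11 + 10 + 18 = 39.
Best is G, F, and H with total user value 43.

43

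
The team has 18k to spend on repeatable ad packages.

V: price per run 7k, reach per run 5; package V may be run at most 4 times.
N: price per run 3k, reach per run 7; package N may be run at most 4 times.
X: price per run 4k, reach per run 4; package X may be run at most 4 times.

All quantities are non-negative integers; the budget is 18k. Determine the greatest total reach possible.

This is a bounded integer knapsack.
Take 4×N and 1×X: price 16 ≤ 18, reach 4·7 + 1·4 = 32.
N has the best ratio (7/3) and is taken to its limit of 4; remaining capacity is filled optimally with the others.

32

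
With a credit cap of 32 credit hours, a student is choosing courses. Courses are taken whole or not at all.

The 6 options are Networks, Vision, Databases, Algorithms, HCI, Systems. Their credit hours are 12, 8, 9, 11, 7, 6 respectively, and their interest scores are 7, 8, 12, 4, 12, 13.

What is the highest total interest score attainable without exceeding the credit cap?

This is a 0-1 knapsack instance.
Allowing fractional choices, the relaxed optimum would be about 46.2, but courses are indivisible.
Databases + HCI + Systems: credit hours 9 + 7 + 6 = 22 ≤ 32, interest score 12 + 12 + 13 = 37.
Vision + Databases + HCI + Systems: credit hours 8 + 9 + 7 + 6 = 30 ≤ 32, interest score 8 + 12 + 12 + 13 = 45.
Best is Vision, Databases, HCI, and Systems with total interest score 45.

45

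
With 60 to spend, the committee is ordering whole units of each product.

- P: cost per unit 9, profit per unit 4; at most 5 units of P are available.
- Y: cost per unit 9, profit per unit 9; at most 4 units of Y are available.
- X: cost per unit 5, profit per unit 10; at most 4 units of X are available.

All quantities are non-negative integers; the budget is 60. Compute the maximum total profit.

76

Take 4×Y and 4×X: cost 56 ≤ 60, profit 4·9 + 4·10 = 76.
X has the best ratio (10/5) and is taken to its limit of 4; remaining capacity is filled optimally with the others.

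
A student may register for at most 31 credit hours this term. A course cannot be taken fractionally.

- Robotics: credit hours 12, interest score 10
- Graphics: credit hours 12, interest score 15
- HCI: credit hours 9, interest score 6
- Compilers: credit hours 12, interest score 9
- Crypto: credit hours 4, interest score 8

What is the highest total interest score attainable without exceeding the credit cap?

Graphics + HCI + Crypto: credit hours 12 + 9 + 4 = 25 ≤ 31, interest score 15 + 6 + 8 = 29.
Robotics + Graphics + Crypto: credit hours 12 + 12 + 4 = 28 ≤ 31, interest score 10 + 15 + 8 = 33.
Graphics + Compilers + Crypto: credit hours 12 + 12 + 4 = 28 ≤ 31, interest score 15 + 9 + 8 = 32.
Best is Robotics, Graphics, and Crypto with total interest score 33.

33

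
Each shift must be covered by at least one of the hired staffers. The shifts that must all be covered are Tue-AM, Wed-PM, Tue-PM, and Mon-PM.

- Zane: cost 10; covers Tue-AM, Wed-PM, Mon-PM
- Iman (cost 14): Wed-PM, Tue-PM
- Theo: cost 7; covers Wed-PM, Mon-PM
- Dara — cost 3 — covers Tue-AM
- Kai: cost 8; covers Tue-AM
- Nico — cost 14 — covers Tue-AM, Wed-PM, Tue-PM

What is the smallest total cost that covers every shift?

Choose Theo and Nico: together they cover Tue-AM, Wed-PM, Tue-PM, Mon-PM — every shift.
Total cost: 7 + 14 = 21.

21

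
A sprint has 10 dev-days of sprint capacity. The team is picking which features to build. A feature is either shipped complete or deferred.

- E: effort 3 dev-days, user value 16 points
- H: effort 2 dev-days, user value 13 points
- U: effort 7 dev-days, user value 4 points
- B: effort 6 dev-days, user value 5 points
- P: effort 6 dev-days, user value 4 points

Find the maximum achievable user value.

29

This is a 0-1 knapsack instance.
E + B: effort 3 + 6 = 9 ≤ 10, user value 16 + 5 = 21.
E + H: effort 3 + 2 = 5 ≤ 10, user value 16 + 13 = 29.
Best is E and H with total user value 29.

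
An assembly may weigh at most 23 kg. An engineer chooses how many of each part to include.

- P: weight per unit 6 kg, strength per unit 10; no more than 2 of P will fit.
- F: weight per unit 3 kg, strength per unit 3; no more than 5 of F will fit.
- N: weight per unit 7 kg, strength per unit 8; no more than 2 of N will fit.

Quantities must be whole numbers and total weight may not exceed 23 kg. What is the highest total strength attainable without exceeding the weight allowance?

31

This is a bounded integer knapsack.
P has the best ratio (10/6); taking only P gives at most 2×10 = 20 (stopped by the supply cap of 2).
Mixing does better — 2×P, 1×F, and 1×N: weight 22 ≤ 23, strength 2·10 + 1·3 + 1·8 = 31.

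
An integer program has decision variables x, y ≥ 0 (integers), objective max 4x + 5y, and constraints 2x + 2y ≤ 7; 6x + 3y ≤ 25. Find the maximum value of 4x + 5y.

15

Relaxing integrality, the LP optimum is 17.50 at (x,y) = (0, 3.5), which is not an integer point.
(x,y)=(0,3): 2·0+2·3=6≤7, 6·0+3·3=9≤25, objective 15.
(x,y)=(1,2): 2·1+2·2=6≤7, 6·1+3·2=12≤25, objective 14.
(x,y)=(0,2): 2·0+2·2=4≤7, 6·0+3·2=6≤25, objective 10.
The best lattice point is (0,3), giving 15.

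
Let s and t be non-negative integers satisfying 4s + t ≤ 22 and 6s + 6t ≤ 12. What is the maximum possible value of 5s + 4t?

10

(s,t)=(2,0): 4·2+1·0=8≤22, 6·2+6·0=12≤12, objective 10.
(s,t)=(1,1): 4·1+1·1=5≤22, 6·1+6·1=12≤12, objective 9.
(s,t)=(1,0): 4·1+1·0=4≤22, 6·1+6·0=6≤12, objective 5.
The best lattice point is (2,0), giving 10.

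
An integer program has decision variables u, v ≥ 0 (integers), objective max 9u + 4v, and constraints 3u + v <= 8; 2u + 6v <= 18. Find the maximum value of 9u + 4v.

26

Relaxing integrality, the LP optimum is 26.38 at (u,v) = (1.88, 2.38), which is not an integer point.
(u,v)=(2,2): 3·2+1·2=8≤8, 2·2+6·2=16≤18, objective 26.
(u,v)=(2,1): 3·2+1·1=7≤8, 2·2+6·1=10≤18, objective 22.
No feasible integer point exceeds 26.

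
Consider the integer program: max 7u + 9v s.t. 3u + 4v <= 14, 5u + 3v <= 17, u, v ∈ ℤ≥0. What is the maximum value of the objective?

(u,v)=(2,2) is feasible, giving 32.
(u,v)=(1,2) is feasible, giving 25.
The best lattice point is (2,2), giving 32.

32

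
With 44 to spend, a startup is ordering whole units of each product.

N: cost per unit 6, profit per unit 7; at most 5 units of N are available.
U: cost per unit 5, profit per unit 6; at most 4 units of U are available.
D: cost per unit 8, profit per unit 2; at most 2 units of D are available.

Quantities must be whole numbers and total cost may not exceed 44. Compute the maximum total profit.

52

This is a bounded integer knapsack.
U has the best ratio (6/5); taking only U gives at most 4×6 = 24 (stopped by the supply cap of 4).
Mixing does better — 4×N and 4×U: cost 44 ≤ 44, profit 4·7 + 4·6 = 52.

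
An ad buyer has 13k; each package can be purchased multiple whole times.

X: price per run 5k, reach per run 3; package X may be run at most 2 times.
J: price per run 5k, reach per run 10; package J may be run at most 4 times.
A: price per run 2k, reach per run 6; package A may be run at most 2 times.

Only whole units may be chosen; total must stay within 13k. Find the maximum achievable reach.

Take 2×J and 1×A: price 12 ≤ 13, reach 2·10 + 1·6 = 26.
No other integer combination yields more.

26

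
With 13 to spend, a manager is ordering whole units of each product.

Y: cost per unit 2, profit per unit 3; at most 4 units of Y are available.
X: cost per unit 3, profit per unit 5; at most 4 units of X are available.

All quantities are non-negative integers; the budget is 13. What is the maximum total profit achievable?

21

Take 2×Y and 3×X: cost 13 ≤ 13, profit 2·3 + 3·5 = 21.
No other integer combination yields more.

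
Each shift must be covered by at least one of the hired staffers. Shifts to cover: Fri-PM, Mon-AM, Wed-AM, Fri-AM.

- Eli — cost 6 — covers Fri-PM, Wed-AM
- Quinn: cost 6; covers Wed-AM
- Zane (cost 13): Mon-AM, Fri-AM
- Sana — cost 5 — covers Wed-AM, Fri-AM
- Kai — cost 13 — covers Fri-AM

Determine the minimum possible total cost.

This is an integer covering problem.
The greedy cost-per-new-shift heuristic would pick Sana, Eli, and Zane for 24, but a cheaper cover exists.
Choose Eli and Zane: together they cover Fri-PM, Mon-AM, Wed-AM, Fri-AM — every shift.
Total cost: 6 + 13 = 19.
No cover costs less than 19.

19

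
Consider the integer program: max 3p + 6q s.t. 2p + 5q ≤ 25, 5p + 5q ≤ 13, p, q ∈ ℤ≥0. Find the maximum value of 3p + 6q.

12

(p,q)=(0,2) is feasible, giving 12.
(p,q)=(1,1) is feasible, giving 9.
No feasible integer point exceeds 12.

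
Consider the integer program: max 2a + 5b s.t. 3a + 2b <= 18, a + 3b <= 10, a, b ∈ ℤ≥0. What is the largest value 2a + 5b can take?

The continuous relaxation peaks at (4.86, 1.71) with value 18.29; rounding to a feasible lattice point costs some objective.
(a,b)=(4,2) is feasible, giving 18.
(a,b)=(3,2) is feasible, giving 16.
(a,b)=(5,1) is feasible, giving 15.
No feasible integer point exceeds 18.

18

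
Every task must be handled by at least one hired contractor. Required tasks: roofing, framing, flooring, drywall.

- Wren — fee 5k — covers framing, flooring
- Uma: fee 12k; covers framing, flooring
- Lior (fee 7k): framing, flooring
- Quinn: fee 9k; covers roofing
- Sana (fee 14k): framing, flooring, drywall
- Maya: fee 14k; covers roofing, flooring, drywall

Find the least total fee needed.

19

Choose Wren and Maya: together they cover roofing, framing, flooring, drywall — every task.
Total fee: 5 + 14 = 19.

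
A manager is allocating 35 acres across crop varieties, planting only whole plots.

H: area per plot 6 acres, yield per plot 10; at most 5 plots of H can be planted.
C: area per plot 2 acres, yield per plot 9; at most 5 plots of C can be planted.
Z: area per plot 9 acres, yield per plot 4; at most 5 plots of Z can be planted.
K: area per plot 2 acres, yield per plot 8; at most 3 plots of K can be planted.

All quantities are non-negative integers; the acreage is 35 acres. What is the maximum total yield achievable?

99

This is a bounded integer knapsack.
3×H, 5×C, and 2×K: area 32 ≤ 35, yield 3·10 + 5·9 + 2·8 = 91.
3×H, 5×C, and 3×K: area 34 ≤ 35, yield 3·10 + 5·9 + 3·8 = 99.
Best is 99.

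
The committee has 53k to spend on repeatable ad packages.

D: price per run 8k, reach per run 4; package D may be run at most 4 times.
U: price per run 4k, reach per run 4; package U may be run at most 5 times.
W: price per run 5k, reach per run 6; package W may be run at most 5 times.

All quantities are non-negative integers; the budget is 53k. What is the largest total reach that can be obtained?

Take 1×D, 5×U, and 5×W: price 53 ≤ 53, reach 1·4 + 5·4 + 5·6 = 54.
W has the best ratio (6/5) and is taken to its limit of 5; remaining capacity is filled optimally with the others.

54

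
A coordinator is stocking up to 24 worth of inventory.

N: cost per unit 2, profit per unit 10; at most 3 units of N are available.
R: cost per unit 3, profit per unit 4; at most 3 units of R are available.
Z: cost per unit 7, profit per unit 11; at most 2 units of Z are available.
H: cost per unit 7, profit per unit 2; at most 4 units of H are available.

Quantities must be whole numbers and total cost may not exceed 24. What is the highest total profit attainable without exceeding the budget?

56

3×N, 3×R, and 1×Z: cost 22 ≤ 24, profit 3·10 + 3·4 + 1·11 = 53.
3×N, 1×R, and 2×Z: cost 23 ≤ 24, profit 3·10 + 1·4 + 2·11 = 56.
Best is 56.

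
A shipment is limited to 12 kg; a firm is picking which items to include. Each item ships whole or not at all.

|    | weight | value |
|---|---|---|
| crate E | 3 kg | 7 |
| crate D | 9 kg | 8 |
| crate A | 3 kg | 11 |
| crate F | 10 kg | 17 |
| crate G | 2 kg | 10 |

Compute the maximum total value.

crate F + crate G: weight 10 + 2 = 12 ≤ 12, value 17 + 10 = 27.
crate A + crate G: weight 3 + 2 = 5 ≤ 12, value 11 + 10 = 21.
crate E + crate A + crate G: weight 3 + 3 + 2 = 8 ≤ 12, value 7 + 11 + 10 = 28.
Best is crate E, crate A, and crate G with total value 28.

28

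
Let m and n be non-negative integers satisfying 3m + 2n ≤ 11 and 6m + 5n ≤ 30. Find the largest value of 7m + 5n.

(m,n)=(1,4): 3·1+2·4=11≤11, 6·1+5·4=26≤30, objective 27.
(m,n)=(0,5): 3·0+2·5=10≤11, 6·0+5·5=25≤30, objective 25.
Maximum is 27 at (m,n)=(1,4).

27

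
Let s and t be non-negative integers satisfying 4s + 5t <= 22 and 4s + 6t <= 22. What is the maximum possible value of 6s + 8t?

(s,t)=(4,1): 4·4+5·1=21≤22, 4·4+6·1=22≤22, objective 32.
(s,t)=(5,0): 4·5+5·0=20≤22, 4·5+6·0=20≤22, objective 30.
(s,t)=(3,1): 4·3+5·1=17≤22, 4·3+6·1=18≤22, objective 26.
No feasible integer point exceeds 32.

32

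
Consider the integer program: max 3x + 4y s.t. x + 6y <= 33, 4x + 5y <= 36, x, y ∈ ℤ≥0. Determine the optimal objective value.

Relaxing integrality, the LP optimum is 28.26 at (x,y) = (2.68, 5.05), which is not an integer point.
(x,y)=(4,4): 1·4+6·4=28≤33, 4·4+5·4=36≤36, objective 28.
(x,y)=(5,3): 1·5+6·3=23≤33, 4·5+5·3=35≤36, objective 27.
Maximum is 28 at (x,y)=(4,4).

28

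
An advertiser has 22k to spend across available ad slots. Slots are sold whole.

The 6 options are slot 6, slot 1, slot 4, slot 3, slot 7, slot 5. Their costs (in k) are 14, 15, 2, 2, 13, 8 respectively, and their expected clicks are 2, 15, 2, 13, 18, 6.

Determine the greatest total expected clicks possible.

33

Take slot 4, slot 3, and slot 7: cost 2 + 2 + 13 = 17 ≤ 22, expected clicks 2 + 13 + 18 = 33.
No other feasible combination does better.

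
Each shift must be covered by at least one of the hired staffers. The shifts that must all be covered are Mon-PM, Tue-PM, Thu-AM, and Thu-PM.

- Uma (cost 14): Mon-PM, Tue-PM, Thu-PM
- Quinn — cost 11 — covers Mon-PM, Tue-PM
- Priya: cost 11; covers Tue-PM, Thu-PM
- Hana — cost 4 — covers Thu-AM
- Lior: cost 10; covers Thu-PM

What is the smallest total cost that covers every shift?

18

Choose Uma and Hana: together they cover Mon-PM, Tue-PM, Thu-AM, Thu-PM — every shift.
Total cost: 14 + 4 = 18.
No cover costs less than 18.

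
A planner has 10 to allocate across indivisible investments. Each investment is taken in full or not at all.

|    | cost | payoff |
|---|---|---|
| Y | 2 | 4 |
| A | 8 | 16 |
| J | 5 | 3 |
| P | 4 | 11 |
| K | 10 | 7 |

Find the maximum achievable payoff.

This is a 0-1 knapsack instance.
Allowing fractional choices, the relaxed optimum would be about 23.0, but investments are indivisible.
A: cost 8 ≤ 10, payoff 16.
Y + P: cost 2 + 4 = 6 ≤ 10, payoff 4 + 11 = 15.
Y + A: cost 2 + 8 = 10 ≤ 10, payoff 4 + 16 = 20.
Best is Y and A with total payoff 20.

20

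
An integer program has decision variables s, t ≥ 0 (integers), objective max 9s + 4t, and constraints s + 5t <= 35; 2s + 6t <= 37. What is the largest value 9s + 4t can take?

The continuous relaxation peaks at (18.5, 0) with value 166.50; rounding to a feasible lattice point costs some objective.
(s,t)=(18,0): 1·18+5·0=18≤35, 2·18+6·0=36≤37, objective 162.
(s,t)=(17,0): 1·17+5·0=17≤35, 2·17+6·0=34≤37, objective 153.
The best lattice point is (18,0), giving 162.

162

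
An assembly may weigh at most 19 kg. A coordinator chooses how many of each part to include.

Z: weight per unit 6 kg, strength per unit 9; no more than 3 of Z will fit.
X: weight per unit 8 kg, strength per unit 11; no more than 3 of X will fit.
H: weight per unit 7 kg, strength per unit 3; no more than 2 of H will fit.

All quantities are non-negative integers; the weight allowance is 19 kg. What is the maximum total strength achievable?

Z has the best ratio (9/6); taking only Z gives at most 3×9 = 27 (stopped by the weight limit).
Optimal: 3×Z: weight 18 ≤ 19, strength 3·9 = 27.

27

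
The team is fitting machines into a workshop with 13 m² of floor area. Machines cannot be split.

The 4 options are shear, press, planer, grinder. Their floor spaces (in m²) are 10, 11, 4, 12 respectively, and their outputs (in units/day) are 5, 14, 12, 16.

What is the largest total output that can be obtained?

16

This is a 0-1 knapsack instance.
press: floor space 11 ≤ 13, output 14.
planer: floor space 4 ≤ 13, output 12.
grinder: floor space 12 ≤ 13, output 16.
Best is grinder with total output 16.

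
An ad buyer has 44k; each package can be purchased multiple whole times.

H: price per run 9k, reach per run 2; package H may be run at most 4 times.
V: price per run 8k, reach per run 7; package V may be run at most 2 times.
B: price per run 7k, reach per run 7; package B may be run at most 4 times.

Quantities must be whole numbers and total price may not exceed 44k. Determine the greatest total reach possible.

1×V and 4×B: price 36 ≤ 44, reach 1·7 + 4·7 = 35.
2×V and 4×B: price 44 ≤ 44, reach 2·7 + 4·7 = 42.
Best is 42.

42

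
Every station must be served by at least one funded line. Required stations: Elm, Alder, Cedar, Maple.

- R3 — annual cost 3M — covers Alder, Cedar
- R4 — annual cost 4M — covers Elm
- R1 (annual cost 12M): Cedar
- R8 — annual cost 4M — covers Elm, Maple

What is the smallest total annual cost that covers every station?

Choose R3 and R8: together they cover Elm, Alder, Cedar, Maple — every station.
Total annual cost: 3 + 4 = 7.

7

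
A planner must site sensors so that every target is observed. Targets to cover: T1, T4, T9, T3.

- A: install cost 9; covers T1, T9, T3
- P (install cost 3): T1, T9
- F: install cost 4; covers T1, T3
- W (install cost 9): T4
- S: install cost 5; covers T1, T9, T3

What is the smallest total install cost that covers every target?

14

The greedy cost-per-new-target heuristic would pick P, F, and W for 16, but a cheaper cover exists.
Choose W and S: together they cover T1, T4, T9, T3 — every target.
Total install cost: 9 + 5 = 14.
No cover costs less than 14.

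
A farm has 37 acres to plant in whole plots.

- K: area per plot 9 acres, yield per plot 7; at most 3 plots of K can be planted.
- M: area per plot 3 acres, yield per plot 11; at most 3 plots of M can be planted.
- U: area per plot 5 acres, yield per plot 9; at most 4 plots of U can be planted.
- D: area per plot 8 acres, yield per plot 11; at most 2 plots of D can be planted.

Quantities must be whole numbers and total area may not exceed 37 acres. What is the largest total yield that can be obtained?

80

M has the best ratio (11/3); taking only M gives at most 3×11 = 33 (stopped by the supply cap of 3).
Mixing does better — 3×M, 4×U, and 1×D: area 37 ≤ 37, yield 3·11 + 4·9 + 1·11 = 80.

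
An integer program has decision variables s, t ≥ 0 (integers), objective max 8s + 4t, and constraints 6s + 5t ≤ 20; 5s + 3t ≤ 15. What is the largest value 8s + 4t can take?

24

(s,t)=(3,0): 6·3+5·0=18≤20, 5·3+3·0=15≤15, objective 24.
(s,t)=(2,1): 6·2+5·1=17≤20, 5·2+3·1=13≤15, objective 20.
(s,t)=(2,0): 6·2+5·0=12≤20, 5·2+3·0=10≤15, objective 16.
The best lattice point is (3,0), giving 24.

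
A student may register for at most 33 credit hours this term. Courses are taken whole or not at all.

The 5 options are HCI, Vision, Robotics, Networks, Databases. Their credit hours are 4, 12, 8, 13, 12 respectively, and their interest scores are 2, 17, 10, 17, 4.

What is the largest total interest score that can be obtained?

44

Take Vision, Robotics, and Networks: credit hours 12 + 8 + 13 = 33 ≤ 33, interest score 17 + 10 + 17 = 44.
No other feasible combination does better.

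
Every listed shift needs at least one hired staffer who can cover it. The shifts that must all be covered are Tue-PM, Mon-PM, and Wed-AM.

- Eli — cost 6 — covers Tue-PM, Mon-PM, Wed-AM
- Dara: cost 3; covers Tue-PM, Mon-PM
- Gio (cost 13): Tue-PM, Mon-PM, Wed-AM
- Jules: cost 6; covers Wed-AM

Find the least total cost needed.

This is a weighted set-cover instance.
Eli alone covers Tue-PM, Mon-PM, Wed-AM — every shift.
Total cost: 6.

6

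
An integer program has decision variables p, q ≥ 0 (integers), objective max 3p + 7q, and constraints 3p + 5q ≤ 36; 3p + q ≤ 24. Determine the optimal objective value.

The continuous relaxation peaks at (0, 7.2) with value 50.40; rounding to a feasible lattice point costs some objective.
(p,q)=(0,7): 3·0+5·7=35≤36, 3·0+1·7=7≤24, objective 49.
(p,q)=(1,6): 3·1+5·6=33≤36, 3·1+1·6=9≤24, objective 45.
(p,q)=(0,6): 3·0+5·6=30≤36, 3·0+1·6=6≤24, objective 42.
No feasible integer point exceeds 49.

49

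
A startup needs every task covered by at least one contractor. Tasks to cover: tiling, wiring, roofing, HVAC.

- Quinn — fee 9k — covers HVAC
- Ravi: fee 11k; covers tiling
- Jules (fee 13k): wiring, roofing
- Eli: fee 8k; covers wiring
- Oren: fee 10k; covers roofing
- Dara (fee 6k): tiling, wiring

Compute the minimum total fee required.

This is a weighted set-cover instance.
Choose Quinn, Oren, and Dara: together they cover tiling, wiring, roofing, HVAC — every task.
Total fee: 9 + 10 + 6 = 25.
No cover costs less than 25.

25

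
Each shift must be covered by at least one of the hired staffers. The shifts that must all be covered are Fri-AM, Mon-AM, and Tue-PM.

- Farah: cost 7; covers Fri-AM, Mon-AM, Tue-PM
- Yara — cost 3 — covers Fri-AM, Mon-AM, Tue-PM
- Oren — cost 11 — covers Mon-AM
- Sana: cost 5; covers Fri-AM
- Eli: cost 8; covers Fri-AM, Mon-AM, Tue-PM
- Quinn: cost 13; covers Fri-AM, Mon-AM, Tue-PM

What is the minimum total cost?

Yara alone covers Fri-AM, Mon-AM, Tue-PM — every shift.
Total cost: 3.
No cover costs less than 3.

3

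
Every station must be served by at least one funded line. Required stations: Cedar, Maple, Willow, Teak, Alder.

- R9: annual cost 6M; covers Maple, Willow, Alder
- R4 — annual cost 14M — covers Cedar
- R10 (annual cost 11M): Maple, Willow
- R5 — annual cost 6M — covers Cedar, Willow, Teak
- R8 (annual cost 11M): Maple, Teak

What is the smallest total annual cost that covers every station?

12

Choose R9 and R5: together they cover Cedar, Maple, Willow, Teak, Alder — every station.
Total annual cost: 6 + 6 = 12.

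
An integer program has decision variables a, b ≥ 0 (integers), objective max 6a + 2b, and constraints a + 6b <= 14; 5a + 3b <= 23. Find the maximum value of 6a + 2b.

(a,b)=(4,1): 1·4+6·1=10≤14, 5·4+3·1=23≤23, objective 26.
(a,b)=(4,0): 1·4+6·0=4≤14, 5·4+3·0=20≤23, objective 24.
(a,b)=(3,1): 1·3+6·1=9≤14, 5·3+3·1=18≤23, objective 20.
(a,b)=(3,0): 1·3+6·0=3≤14, 5·3+3·0=15≤23, objective 18.
The best lattice point is (4,1), giving 26.

26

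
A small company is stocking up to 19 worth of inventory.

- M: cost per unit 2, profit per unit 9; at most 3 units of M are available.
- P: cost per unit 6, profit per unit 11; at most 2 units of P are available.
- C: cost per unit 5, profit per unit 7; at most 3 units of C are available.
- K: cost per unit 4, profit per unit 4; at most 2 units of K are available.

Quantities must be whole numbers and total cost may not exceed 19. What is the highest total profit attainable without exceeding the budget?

49

3×M and 2×P: cost 18 ≤ 19, profit 3·9 + 2·11 = 49.
3×M, 1×P, and 1×C: cost 17 ≤ 19, profit 3·9 + 1·11 + 1·7 = 45.
Best is 49.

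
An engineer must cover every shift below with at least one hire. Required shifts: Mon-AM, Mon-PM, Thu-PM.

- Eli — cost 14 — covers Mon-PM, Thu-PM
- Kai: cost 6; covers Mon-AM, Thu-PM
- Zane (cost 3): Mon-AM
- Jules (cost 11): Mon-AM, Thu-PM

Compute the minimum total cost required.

This is an integer covering problem.
Choose Eli and Zane: together they cover Mon-AM, Mon-PM, Thu-PM — every shift.
Total cost: 14 + 3 = 17.

17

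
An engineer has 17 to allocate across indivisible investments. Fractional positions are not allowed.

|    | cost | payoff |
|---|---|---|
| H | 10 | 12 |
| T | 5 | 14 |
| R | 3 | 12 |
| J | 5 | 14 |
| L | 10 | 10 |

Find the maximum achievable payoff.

Allowing fractional choices, the relaxed optimum would be about 44.8, but investments are indivisible.
T + R + J: cost 5 + 3 + 5 = 13 ≤ 17, payoff 14 + 12 + 14 = 40.
T + J: cost 5 + 5 = 10 ≤ 17, payoff 14 + 14 = 28.
T + R: cost 5 + 3 = 8 ≤ 17, payoff 14 + 12 = 26.
Best is T, R, and J with total payoff 40.

40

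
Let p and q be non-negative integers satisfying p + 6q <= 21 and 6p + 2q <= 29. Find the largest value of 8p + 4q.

(p,q)=(4,2) is feasible, giving 40.
(p,q)=(3,3) is feasible, giving 36.
(p,q)=(4,1) is feasible, giving 36.
No feasible integer point exceeds 40.

40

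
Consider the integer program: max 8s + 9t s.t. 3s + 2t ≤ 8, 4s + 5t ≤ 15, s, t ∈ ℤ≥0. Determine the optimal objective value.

The continuous relaxation peaks at (1.43, 1.86) with value 28.14; rounding to a feasible lattice point costs some objective.
(s,t)=(0,3): 3·0+2·3=6≤8, 4·0+5·3=15≤15, objective 27.
(s,t)=(1,2): 3·1+2·2=7≤8, 4·1+5·2=14≤15, objective 26.
(s,t)=(2,1): 3·2+2·1=8≤8, 4·2+5·1=13≤15, objective 25.
(s,t)=(0,2): 3·0+2·2=4≤8, 4·0+5·2=10≤15, objective 18.
Maximum is 27 at (s,t)=(0,3).

27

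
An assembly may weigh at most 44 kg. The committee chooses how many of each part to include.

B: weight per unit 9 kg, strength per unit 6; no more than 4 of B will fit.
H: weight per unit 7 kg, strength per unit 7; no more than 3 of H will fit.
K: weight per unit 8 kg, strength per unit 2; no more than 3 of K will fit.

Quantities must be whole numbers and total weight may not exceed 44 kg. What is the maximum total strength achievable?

Take 2×B and 3×H: weight 39 ≤ 44, strength 2·6 + 3·7 = 33.
H has the best ratio (7/7) and is taken to its limit of 3; remaining capacity is filled optimally with the others.

33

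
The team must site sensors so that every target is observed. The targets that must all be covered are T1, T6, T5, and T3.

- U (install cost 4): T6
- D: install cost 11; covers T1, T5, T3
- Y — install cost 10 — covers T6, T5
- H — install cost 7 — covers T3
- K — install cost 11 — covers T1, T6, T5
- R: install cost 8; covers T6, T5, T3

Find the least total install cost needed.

15

The greedy cost-per-new-target heuristic would pick R and D for 19, but a cheaper cover exists.
Choose U and D: together they cover T1, T6, T5, T3 — every target.
Total install cost: 4 + 11 = 15.
No cover costs less than 15.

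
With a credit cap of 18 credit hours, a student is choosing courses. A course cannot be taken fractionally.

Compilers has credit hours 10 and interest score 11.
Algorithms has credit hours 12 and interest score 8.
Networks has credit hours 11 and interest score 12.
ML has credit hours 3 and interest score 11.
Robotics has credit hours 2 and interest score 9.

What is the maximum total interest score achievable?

Take Networks, ML, and Robotics: credit hours 11 + 3 + 2 = 16 ≤ 18, interest score 12 + 11 + 9 = 32.
No other feasible combination does better.

32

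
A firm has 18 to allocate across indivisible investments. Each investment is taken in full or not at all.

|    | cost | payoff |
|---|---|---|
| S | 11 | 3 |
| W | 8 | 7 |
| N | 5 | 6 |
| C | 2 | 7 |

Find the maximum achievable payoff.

20

S + N + C: cost 11 + 5 + 2 = 18 ≤ 18, payoff 3 + 6 + 7 = 16.
W + C: cost 8 + 2 = 10 ≤ 18, payoff 7 + 7 = 14.
W + N + C: cost 8 + 5 + 2 = 15 ≤ 18, payoff 7 + 6 + 7 = 20.
Best is W, N, and C with total payoff 20.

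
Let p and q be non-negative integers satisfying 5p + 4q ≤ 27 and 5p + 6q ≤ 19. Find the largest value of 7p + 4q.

Relaxing integrality, the LP optimum is 26.60 at (p,q) = (3.8, 0), which is not an integer point.
(p,q)=(3,0) is feasible, giving 21.
(p,q)=(2,1) is feasible, giving 18.
(p,q)=(2,0) is feasible, giving 14.
Maximum is 21 at (p,q)=(3,0).

21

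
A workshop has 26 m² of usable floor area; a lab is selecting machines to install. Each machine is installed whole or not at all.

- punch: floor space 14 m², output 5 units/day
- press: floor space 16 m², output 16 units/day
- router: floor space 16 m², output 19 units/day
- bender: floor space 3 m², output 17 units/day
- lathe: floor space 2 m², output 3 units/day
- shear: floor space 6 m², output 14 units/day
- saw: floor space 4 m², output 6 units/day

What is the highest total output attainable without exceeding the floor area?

This is an integer program with binary decision variables.
Take router, bender, and shear: floor space 16 + 3 + 6 = 25 ≤ 26, output 19 + 17 + 14 = 50.
No other feasible combination does better.

50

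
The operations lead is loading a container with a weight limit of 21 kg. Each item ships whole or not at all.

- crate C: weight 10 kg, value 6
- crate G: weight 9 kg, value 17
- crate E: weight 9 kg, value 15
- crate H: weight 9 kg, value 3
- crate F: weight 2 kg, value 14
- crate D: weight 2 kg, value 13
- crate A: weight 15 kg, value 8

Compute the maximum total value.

Allowing fractional choices, the relaxed optimum would be about 57.3, but items are indivisible.
crate G + crate E + crate D: weight 9 + 9 + 2 = 20 ≤ 21, value 17 + 15 + 13 = 45.
crate G + crate E + crate F: weight 9 + 9 + 2 = 20 ≤ 21, value 17 + 15 + 14 = 46.
Best is crate G, crate E, and crate F with total value 46.

46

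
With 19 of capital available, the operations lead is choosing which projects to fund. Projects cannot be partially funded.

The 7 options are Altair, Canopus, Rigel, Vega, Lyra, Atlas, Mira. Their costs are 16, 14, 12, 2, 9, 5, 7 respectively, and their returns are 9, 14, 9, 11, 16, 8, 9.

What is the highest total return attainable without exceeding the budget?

Take Vega, Lyra, and Mira: cost 2 + 9 + 7 = 18 ≤ 19, return 11 + 16 + 9 = 36.
No other feasible combination does better.

36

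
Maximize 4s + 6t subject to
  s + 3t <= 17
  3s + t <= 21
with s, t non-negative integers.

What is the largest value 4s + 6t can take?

Relaxing integrality, the LP optimum is 45.50 at (s,t) = (5.75, 3.75), which is not an integer point.
(s,t)=(5,4): 1·5+3·4=17≤17, 3·5+1·4=19≤21, objective 44.
(s,t)=(6,3): 1·6+3·3=15≤17, 3·6+1·3=21≤21, objective 42.
(s,t)=(4,4): 1·4+3·4=16≤17, 3·4+1·4=16≤21, objective 40.
(s,t)=(5,3): 1·5+3·3=14≤17, 3·5+1·3=18≤21, objective 38.
The best lattice point is (5,4), giving 44.

44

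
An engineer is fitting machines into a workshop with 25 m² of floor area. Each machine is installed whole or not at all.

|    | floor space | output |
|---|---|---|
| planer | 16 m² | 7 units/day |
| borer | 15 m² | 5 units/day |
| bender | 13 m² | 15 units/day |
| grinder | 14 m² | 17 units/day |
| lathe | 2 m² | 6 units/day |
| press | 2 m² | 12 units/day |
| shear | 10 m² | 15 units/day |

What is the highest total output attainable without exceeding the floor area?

Take bender, press, and shear: floor space 13 + 2 + 10 = 25 ≤ 25, output 15 + 12 + 15 = 42.
No other feasible combination does better.

42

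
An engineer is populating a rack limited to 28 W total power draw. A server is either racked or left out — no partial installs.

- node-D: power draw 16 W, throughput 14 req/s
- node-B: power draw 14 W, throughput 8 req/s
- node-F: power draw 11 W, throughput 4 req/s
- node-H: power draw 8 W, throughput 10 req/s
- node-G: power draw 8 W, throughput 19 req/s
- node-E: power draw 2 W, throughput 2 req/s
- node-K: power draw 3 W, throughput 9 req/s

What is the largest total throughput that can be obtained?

42

Allowing fractional choices, the relaxed optimum would be about 46.1, but servers are indivisible.
node-H + node-G + node-E + node-K: power draw 8 + 8 + 2 + 3 = 21 ≤ 28, throughput 10 + 19 + 2 + 9 = 40.
node-D + node-G + node-K: power draw 16 + 8 + 3 = 27 ≤ 28, throughput 14 + 19 + 9 = 42.
node-H + node-G + node-K: power draw 8 + 8 + 3 = 19 ≤ 28, throughput 10 + 19 + 9 = 38.
Best is node-D, node-G, and node-K with total throughput 42.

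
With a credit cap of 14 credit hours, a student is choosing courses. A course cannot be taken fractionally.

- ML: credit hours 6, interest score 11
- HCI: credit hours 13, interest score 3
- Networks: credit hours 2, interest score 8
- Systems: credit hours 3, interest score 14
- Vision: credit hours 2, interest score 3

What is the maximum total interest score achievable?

36

Treat it as a binary knapsack problem.
Allowing fractional choices, the relaxed optimum would be about 36.2, but courses are indivisible.
ML + Networks + Systems + Vision: credit hours 6 + 2 + 3 + 2 = 13 ≤ 14, interest score 11 + 8 + 14 + 3 = 36.
ML + Networks + Systems: credit hours 6 + 2 + 3 = 11 ≤ 14, interest score 11 + 8 + 14 = 33.
ML + Systems + Vision: credit hours 6 + 3 + 2 = 11 ≤ 14, interest score 11 + 14 + 3 = 28.
Best is ML, Networks, Systems, and Vision with total interest score 36.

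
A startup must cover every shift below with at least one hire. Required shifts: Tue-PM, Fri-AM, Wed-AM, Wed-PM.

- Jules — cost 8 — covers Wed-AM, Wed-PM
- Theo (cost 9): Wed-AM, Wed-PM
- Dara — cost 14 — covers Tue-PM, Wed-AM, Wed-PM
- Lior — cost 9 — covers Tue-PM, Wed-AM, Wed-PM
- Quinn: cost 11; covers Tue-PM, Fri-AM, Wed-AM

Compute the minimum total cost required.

The greedy cost-per-new-shift heuristic would pick Lior and Quinn for 20, but a cheaper cover exists.
Choose Jules and Quinn: together they cover Tue-PM, Fri-AM, Wed-AM, Wed-PM — every shift.
Total cost: 8 + 11 = 19.
No cover costs less than 19.

19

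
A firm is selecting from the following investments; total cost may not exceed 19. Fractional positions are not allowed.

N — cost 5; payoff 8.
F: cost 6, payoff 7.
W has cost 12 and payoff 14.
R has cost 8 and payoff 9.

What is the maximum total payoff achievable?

24

Take N, F, and R: cost 5 + 6 + 8 = 19 ≤ 19, payoff 8 + 7 + 9 = 24.
No other feasible combination does better.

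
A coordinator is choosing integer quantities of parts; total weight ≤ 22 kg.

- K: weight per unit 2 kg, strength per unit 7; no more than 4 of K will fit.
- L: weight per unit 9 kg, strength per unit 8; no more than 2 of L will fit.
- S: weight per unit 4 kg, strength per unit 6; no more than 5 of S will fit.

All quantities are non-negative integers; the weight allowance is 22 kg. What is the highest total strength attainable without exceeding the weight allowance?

This is a bounded integer knapsack.
K has the best ratio (7/2); taking only K gives at most 4×7 = 28 (stopped by the supply cap of 4).
Mixing does better — 4×K and 3×S: weight 20 ≤ 22, strength 4·7 + 3·6 = 46.

46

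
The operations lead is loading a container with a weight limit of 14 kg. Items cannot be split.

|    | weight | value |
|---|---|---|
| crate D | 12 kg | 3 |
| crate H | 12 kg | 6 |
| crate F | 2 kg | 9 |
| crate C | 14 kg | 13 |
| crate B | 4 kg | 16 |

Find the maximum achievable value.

25

Treat it as a binary knapsack problem.
crate F + crate B: weight 2 + 4 = 6 ≤ 14, value 9 + 16 = 25.
crate B: weight 4 ≤ 14, value 16.
Best is crate F and crate B with total value 25.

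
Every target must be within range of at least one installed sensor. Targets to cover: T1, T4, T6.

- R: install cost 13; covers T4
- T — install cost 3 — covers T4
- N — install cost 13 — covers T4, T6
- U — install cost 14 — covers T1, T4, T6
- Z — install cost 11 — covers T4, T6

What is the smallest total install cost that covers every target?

U alone covers T1, T4, T6 — every target.
Total install cost: 14.

14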